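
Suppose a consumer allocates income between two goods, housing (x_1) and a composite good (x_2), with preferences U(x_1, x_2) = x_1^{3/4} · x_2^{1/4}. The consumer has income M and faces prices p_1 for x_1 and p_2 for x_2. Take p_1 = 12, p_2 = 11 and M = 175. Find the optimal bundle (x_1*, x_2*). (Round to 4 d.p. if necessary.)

Demand: x_1*(p_1,p_2,M) = 0.75·M/p_1 and x_2* = 0.25·M/p_2.
At p_1=12, p_2=11, M=175: x_1* = 0.75·175/12 = 10.9375, x_2* = 3.9773.

x_1* = 10.9375, x_2* = 3.9773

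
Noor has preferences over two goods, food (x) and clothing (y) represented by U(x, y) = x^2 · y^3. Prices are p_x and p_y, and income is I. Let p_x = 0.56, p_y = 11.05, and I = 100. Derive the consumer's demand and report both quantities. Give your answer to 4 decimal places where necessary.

The MRS is (2/3)·y/x. Set MRS = p_x/p_y.
So 2·p_y·y = 3·p_x·x; combined with the budget, a share 0.4 of income goes to x.
Demand: x*(p_x,p_y,I) = 0.4·I/p_x and y* = 0.6·I/p_y.
At p_x=0.56, p_y=11.05, I=100: x* = 0.4·100/0.56 = 71.4286, y* = 5.4299.

x* = 71.4286, y* = 5.4299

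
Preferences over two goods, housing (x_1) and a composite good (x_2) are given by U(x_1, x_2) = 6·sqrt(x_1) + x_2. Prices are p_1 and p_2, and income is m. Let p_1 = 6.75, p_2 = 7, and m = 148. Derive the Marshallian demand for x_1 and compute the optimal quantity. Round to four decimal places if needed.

Set MRS = p_1/p_2: 3·x_1^(−1/2) = p_1/p_2.
Thus x_1* = (3·p_2/p_1)² — independent of m — with the rest of income spent on x_2.
Plugging in: x_1* = (3·7/6.75)² = 9.679.

x_1* = 9.679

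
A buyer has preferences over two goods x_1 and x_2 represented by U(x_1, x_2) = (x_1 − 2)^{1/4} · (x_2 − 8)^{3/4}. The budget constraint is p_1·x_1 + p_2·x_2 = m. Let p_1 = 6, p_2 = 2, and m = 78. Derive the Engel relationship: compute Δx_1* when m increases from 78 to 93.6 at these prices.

Discretionary income = 78 − 2·6 − 8·2 = 50; x_1* = 2 + 0.25·50/6 = 4.0833.
At m' = 93.6: x_1* = 4.7333. Change: 4.7333 − 4.0833 = 0.65.

Δx_1* = 0.65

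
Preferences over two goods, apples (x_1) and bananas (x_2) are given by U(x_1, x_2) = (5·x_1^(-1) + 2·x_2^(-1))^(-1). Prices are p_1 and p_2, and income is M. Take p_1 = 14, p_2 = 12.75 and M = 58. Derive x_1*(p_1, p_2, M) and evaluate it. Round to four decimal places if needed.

From the CES first-order condition, (5/2)·(x_2/x_1)^(2) = p_1/p_2.
Hence x_2/x_1 = ((2/5)·p_1/p_2)^(1/(2)), i.e. raised to the 0.5 power.
With the ratio pinned down, the budget gives x_1* = M/(p_1 + p_2·(x_2/x_1)) and x_2* = (x_2/x_1)·x_1*.
Numerically x_2/x_1 = 0.662733, so x_1* = 58/(14 + 12.75·0.662733) = 2.5835.

x_1* = 2.5835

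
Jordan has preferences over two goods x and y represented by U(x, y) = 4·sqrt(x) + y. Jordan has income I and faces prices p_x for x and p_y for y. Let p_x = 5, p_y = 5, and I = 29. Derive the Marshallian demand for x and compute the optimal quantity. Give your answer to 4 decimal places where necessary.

x* = 4

MU_x = 2/√x, MU_y = 1. Tangency: 2/√x = p_x/p_y.
Thus x* = (2·p_y/p_x)² — independent of I — with the rest of income spent on y.
Plugging in: x* = (2·5/5)² = 4.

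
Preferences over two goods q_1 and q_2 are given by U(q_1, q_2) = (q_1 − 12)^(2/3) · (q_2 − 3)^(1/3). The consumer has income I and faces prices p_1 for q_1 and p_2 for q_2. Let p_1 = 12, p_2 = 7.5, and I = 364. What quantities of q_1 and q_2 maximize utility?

q_1* = 22.9722, q_2* = 11.7778

This is Cobb-Douglas in (q_1−12, q_2−3): tangency gives 2/3·p_2·(q_2−3) = 1/3·p_1·(q_1−12).
After buying the subsistence bundle (12, 3), a share 2/3 of the remaining income goes to q_1: q_1* = 12 + 2/3·(I − 12p_1 − 3p_2)/p_1.
Discretionary income = 364 − 12·12 − 3·7.5 = 197.5; q_1* = 12 + 2/3·197.5/12 = 22.9722; q_2* = 3 + 1/3·197.5/7.5 = 11.7778.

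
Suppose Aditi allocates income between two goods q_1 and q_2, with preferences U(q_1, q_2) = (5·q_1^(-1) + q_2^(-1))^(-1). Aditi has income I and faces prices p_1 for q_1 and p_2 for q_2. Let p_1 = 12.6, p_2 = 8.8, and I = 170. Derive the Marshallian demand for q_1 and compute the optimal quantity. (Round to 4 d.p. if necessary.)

q_1* = 9.8214

With the ratio pinned down, the budget gives q_1* = I/(p_1 + p_2·(q_2/q_1)) and q_2* = (q_2/q_1)·q_1*.
Numerically q_2/q_1 = 0.53513, so q_1* = 170/(12.6 + 8.8·0.53513) = 9.8214.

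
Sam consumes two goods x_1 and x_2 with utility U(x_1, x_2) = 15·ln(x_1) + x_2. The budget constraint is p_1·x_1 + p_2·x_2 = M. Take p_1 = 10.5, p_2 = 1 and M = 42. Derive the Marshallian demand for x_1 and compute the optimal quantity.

So x_1*(p_1,p_2) = 15·p_2/p_1, independent of income; and x_2* = (M − 15·p_2)/p_2.
At the given prices: x_1* = 15·1/10.5 = 1.4286.

x_1* = 1.4286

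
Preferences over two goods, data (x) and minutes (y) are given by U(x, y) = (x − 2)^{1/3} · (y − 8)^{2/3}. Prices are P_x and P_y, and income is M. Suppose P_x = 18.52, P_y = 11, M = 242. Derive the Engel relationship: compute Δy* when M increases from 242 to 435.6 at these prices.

Δy* = 11.7333

After buying the subsistence bundle (2, 8), a share 1/3 of the remaining income goes to x: x* = 2 + 1/3·(M − 2P_x − 8P_y)/P_x.
Discretionary income = 242 − 2·18.52 − 8·11 = 116.96; y* = 8 + 2/3·116.96/11 = 15.0885.
At M' = 435.6: y* = 26.8218. Change: 26.8218 − 15.0885 = 11.7333.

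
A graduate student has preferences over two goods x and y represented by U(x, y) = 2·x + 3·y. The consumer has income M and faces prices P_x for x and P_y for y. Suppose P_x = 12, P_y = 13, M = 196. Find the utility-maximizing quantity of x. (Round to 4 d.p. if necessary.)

x* = 0

Linear utility — the consumer picks whichever good has higher MU/price: 2/12 = 0.1667 vs 3/13 = 0.2308.
y gives more utility per dollar, so spend all income on y: y* = M/P_y, x* = 0.
Numerically: x* = 0, y* = 15.0769.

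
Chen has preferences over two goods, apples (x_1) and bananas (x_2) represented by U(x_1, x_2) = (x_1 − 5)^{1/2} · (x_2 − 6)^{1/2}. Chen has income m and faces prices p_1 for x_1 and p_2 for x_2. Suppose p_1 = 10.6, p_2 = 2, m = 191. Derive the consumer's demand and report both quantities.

x_1* = 10.9434, x_2* = 37.5

This is Cobb-Douglas in (x_1−5, x_2−6): tangency gives 0.5·p_2·(x_2−6) = 0.5·p_1·(x_1−5).
After buying the subsistence bundle (5, 6), a share 0.5 of the remaining income goes to x_1: x_1* = 5 + 0.5·(m − 5p_1 − 6p_2)/p_1.
Discretionary income = 191 − 5·10.6 − 6·2 = 126; x_1* = 5 + 0.5·126/10.6 = 10.9434; x_2* = 6 + 0.5·126/2 = 37.5.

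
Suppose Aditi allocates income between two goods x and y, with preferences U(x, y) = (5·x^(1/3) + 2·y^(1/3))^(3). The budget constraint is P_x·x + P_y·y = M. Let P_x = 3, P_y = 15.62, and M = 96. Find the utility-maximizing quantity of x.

MU_x ∝ 5·x^(-2/3), MU_y ∝ 2·y^(-2/3), so MRS = (5/2)·(y/x)^(2/3) = P_x/P_y.
Hence y/x = ((2/5)·P_x/P_y)^(1/(2/3)), i.e. raised to the 1.5 power.
Substitute y = (y/x)·x into the budget: x* = M/(P_x + P_y·(y/x)).
Numerically y/x = 0.021294, so x* = 96/(3 + 15.62·0.021294) = 28.8063.

x* = 28.8063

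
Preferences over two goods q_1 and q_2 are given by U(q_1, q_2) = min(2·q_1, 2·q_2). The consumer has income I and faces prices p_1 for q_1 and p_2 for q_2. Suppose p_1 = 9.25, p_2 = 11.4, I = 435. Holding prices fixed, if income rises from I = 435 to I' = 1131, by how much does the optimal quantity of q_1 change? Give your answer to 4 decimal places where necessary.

With perfect complements, no substitution: consume in ratio q_1:q_2 = 2:2.
Budget: p_1·q_1 + p_2·q_1 = I, so (2·p_1 + 2·p_2)·q_1 = 2·I.
Demand: q_1*(p_1,p_2,I) = 2·I/(2·p_1 + 2·p_2), q_2* = 2·I/(2·p_1 + 2·p_2).
Here 2·9.25 + 2·11.4 = 41.3, giving q_1* = 21.0654.
At I' = 1131: q_1* = 54.77. Change: 54.77 − 21.0654 = 33.7046.

Δq_1* = 33.7046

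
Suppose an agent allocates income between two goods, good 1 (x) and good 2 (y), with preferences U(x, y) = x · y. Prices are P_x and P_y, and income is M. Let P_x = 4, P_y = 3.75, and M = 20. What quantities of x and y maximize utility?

At P_x=4, P_y=3.75, M=20: x* = 0.5·20/4 = 2.5, y* = 2.6667.

x* = 2.5, y* = 2.6667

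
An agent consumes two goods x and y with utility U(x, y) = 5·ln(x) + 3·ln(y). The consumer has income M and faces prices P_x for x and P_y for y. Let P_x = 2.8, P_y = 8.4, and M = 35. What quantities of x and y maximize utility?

Tangency: MRS = (5/3)·y/x = P_x/P_y.
So 5·P_y·y = 3·P_x·x; combined with the budget, a share 0.625 of income goes to x.
Demand: x*(P_x,P_y,M) = 0.625·M/P_x and y* = 0.375·M/P_y.
At P_x=2.8, P_y=8.4, M=35: x* = 0.625·35/2.8 = 7.8125, y* = 1.5625.

x* = 7.8125, y* = 1.5625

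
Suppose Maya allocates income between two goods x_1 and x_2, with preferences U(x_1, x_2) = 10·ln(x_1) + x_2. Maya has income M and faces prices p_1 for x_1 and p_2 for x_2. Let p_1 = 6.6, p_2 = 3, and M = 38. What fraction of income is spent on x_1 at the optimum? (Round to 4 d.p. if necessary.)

share on x_1 = 0.7895

MU_x_1 = 10/x_1, MU_x_2 = 1. Tangency: 10/x_1 = p_1/p_2.
So x_1*(p_1,p_2) = 10·p_2/p_1, independent of income; and x_2* = (M − 10·p_2)/p_2.
At the given prices: x_1* = 10·3/6.6 = 4.5455, and x_2* = 2.6667.
Expenditure on x_1: 6.6·4.5455 = 30; share = 0.7895.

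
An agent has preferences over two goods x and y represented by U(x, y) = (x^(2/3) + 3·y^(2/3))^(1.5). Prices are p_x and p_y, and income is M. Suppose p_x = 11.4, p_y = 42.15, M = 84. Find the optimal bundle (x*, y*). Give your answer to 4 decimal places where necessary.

MRS = MU_x/MU_y = (1/3)·(y/x)^(1/3). Set equal to p_x/p_y.
Solve for the ratio: y/x = [3·p_x/p_y]^(3).
With the ratio pinned down, the budget gives x* = M/(p_x + p_y·(y/x)) and y* = (y/x)·x*.
Numerically y/x = 0.534177, so x* = 84/(11.4 + 42.15·0.534177) = 2.4767 and y* = 0.534177·2.4767 = 1.323.

x* = 2.4767, y* = 1.323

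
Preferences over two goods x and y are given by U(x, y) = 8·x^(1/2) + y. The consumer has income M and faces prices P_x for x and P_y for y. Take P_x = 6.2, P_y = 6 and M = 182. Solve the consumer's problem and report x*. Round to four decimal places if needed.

MU_x = 4/√x, MU_y = 1. Tangency: 4/√x = P_x/P_y.
Thus x* = (4·P_y/P_x)² — independent of M — with the rest of income spent on y.
Plugging in: x* = (4·6/6.2)² = 14.9844.

x* = 14.9844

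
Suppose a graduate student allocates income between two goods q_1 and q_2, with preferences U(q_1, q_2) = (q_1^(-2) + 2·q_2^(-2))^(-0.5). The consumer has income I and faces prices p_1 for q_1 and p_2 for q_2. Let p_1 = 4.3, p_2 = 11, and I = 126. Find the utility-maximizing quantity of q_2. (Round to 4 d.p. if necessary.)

q_2* = 8.042

From the CES first-order condition, (1/2)·(q_2/q_1)^(3) = p_1/p_2.
Solve for the ratio: q_2/q_1 = [2·p_1/p_2]^(1/3).
With the ratio pinned down, the budget gives q_1* = I/(p_1 + p_2·(q_2/q_1)) and q_2* = (q_2/q_1)·q_1*.
Numerically q_2/q_1 = 0.921231, so q_1* = 126/(4.3 + 11·0.921231) = 8.7297 and q_2* = 0.921231·8.7297 = 8.042.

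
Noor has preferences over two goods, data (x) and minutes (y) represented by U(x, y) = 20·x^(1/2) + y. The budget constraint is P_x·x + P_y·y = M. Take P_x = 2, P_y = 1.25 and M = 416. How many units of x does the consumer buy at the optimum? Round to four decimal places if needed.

x* = 39.0625

Set MRS = P_x/P_y: 10·x^(−1/2) = P_x/P_y.
Solve: √x = 10·P_y/P_x, so x*(P_x,P_y) = (10·P_y/P_x)², and y* = (M − P_x·x*)/P_y.
Plugging in: x* = (10·1.25/2)² = 39.0625.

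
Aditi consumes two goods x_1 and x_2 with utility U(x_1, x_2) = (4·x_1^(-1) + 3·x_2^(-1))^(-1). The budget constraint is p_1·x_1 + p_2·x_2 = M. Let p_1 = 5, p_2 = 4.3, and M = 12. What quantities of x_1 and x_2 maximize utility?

MRS = MU_x_1/MU_x_2 = (4/3)·(x_2/x_1)^(2). Set equal to p_1/p_2.
Solve for the ratio: x_2/x_1 = [(3/4)·p_1/p_2]^(0.5).
With the ratio pinned down, the budget gives x_1* = M/(p_1 + p_2·(x_2/x_1)) and x_2* = (x_2/x_1)·x_1*.
Numerically x_2/x_1 = 0.933859, so x_1* = 12/(5 + 4.3·0.933859) = 1.331 and x_2* = 0.933859·1.331 = 1.243.

x_1* = 1.331, x_2* = 1.243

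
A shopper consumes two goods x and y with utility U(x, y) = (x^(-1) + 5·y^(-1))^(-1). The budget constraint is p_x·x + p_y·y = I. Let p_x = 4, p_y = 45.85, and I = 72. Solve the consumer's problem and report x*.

Numerically y/x = 0.660458, so x* = 72/(4 + 45.85·0.660458) = 2.1002.

x* = 2.1002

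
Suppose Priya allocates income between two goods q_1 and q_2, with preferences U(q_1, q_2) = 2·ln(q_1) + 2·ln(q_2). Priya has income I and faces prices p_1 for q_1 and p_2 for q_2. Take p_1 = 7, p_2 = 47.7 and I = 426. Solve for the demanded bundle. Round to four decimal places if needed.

Tangency: MRS = q_2/q_1 = p_1/p_2.
Rearranging, p_2·q_2 = p_1·q_1. Substituting into the budget gives p_1·q_1·(1 + 1) = I.
Demand: q_1*(p_1,p_2,I) = 0.5·I/p_1 and q_2* = 0.5·I/p_2.
At p_1=7, p_2=47.7, I=426: q_1* = 0.5·426/7 = 30.4286, q_2* = 4.4654.

q_1* = 30.4286, q_2* = 4.4654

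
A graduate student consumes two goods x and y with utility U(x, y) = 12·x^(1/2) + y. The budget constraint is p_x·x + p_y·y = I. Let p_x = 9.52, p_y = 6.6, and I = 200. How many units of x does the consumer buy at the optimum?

MU_x = 6/√x, MU_y = 1. Tangency: 6/√x = p_x/p_y.
Solve: √x = 6·p_y/p_x, so x*(p_x,p_y) = (6·p_y/p_x)², and y* = (I − p_x·x*)/p_y.
Plugging in: x* = (6·6.6/9.52)² = 17.3028.

x* = 17.3028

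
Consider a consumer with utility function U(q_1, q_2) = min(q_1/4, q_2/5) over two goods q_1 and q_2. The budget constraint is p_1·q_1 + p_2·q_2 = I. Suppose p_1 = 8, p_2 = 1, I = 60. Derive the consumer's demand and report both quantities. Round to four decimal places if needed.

With perfect complements, no substitution: consume in ratio q_1:q_2 = 4:5.
Budget: p_1·q_1 + p_2·(5/4)·q_1 = I, so (4·p_1 + 5·p_2)·q_1 = 4·I.
Demand: q_1*(p_1,p_2,I) = 4·I/(4·p_1 + 5·p_2), q_2* = 5·I/(4·p_1 + 5·p_2).
Here 4·8 + 5·1 = 37, giving q_1* = 6.4865 and q_2* = 8.1081.

q_1* = 6.4865, q_2* = 8.1081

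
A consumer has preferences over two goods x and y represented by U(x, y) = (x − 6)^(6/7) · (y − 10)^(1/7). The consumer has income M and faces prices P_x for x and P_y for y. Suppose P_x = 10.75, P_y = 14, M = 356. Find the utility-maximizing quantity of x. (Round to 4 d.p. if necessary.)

This is Cobb-Douglas in (x−6, y−10): tangency gives 6/7·P_y·(y−10) = 1/7·P_x·(x−6).
After buying the subsistence bundle (6, 10), a share 6/7 of the remaining income goes to x: x* = 6 + 6/7·(M − 6P_x − 10P_y)/P_x.
Discretionary income = 356 − 6·10.75 − 10·14 = 151.5; x* = 6 + 6/7·151.5/10.75 = 18.0797.

x* = 18.0797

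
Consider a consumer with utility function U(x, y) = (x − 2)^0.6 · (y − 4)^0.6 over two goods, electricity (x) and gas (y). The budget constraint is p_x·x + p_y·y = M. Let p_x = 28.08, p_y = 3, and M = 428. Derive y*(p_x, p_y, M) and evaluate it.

Substituting into the budget: x* = 2 + 0.5·(M − 2·p_x − 4·p_y)/p_x, and y* = 4 + 0.5·(…)/p_y.
Discretionary income = 428 − 2·28.08 − 4·3 = 359.84; y* = 4 + 0.5·359.84/3 = 63.9733.

y* = 63.9733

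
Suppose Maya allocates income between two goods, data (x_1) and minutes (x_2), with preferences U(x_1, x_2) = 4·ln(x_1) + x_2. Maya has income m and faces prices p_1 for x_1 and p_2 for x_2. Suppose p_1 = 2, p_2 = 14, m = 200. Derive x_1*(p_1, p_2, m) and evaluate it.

Set MRS = p_1/p_2: (4/x_1)/1 = p_1/p_2.
So x_1*(p_1,p_2) = 4·p_2/p_1, independent of income; and x_2* = (m − 4·p_2)/p_2.
At the given prices: x_1* = 4·14/2 = 28.

x_1* = 28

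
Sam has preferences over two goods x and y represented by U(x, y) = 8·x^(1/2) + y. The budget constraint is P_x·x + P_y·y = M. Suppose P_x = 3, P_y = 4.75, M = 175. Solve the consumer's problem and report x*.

MU_x = 4/√x, MU_y = 1. Tangency: 4/√x = P_x/P_y.
Solve: √x = 4·P_y/P_x, so x*(P_x,P_y) = (4·P_y/P_x)², and y* = (M − P_x·x*)/P_y.
Plugging in: x* = (4·4.75/3)² = 40.1111.

x* = 40.1111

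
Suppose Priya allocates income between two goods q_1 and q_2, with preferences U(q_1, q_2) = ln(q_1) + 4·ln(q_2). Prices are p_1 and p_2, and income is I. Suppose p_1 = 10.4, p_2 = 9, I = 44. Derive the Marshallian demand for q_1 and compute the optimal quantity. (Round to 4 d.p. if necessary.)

q_1* = 0.8462

The MRS is (1/4)·q_2/q_1. Set MRS = p_1/p_2.
So p_2·q_2 = 4·p_1·q_1; combined with the budget, a share 0.2 of income goes to q_1.
Demand: q_1*(p_1,p_2,I) = 0.2·I/p_1 and q_2* = 0.8·I/p_2.
At p_1=10.4, p_2=9, I=44: q_1* = 0.2·44/10.4 = 0.8462.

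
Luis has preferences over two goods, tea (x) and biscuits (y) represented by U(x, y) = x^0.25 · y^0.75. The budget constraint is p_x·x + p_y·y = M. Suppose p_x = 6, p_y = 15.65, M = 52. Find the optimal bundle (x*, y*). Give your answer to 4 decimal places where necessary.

x* = 2.1667, y* = 2.492

The MRS is (1/3)·y/x. Set MRS = p_x/p_y.
Rearranging, p_y·y = 3·p_x·x. Substituting into the budget gives p_x·x·(1 + 3) = M.
Demand: x*(p_x,p_y,M) = 0.25·M/p_x and y* = 0.75·M/p_y.
At p_x=6, p_y=15.65, M=52: x* = 0.25·52/6 = 2.1667, y* = 2.492.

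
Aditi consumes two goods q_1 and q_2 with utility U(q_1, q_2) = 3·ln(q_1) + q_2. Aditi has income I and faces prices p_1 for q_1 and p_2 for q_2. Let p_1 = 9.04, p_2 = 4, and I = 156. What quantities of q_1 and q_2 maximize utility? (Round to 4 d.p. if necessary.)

q_1* = 1.3274, q_2* = 36

MU_q_1 = 3/q_1, MU_q_2 = 1. Tangency: 3/q_1 = p_1/p_2.
So q_1*(p_1,p_2) = 3·p_2/p_1, independent of income; and q_2* = (I − 3·p_2)/p_2.
At the given prices: q_1* = 3·4/9.04 = 1.3274, and q_2* = 36.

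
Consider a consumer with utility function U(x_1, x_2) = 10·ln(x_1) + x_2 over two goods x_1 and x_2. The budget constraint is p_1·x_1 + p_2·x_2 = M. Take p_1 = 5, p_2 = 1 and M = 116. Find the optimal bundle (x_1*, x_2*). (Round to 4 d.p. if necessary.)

MU_x_1 = 10/x_1, MU_x_2 = 1. Tangency: 10/x_1 = p_1/p_2.
So x_1*(p_1,p_2) = 10·p_2/p_1, independent of income; and x_2* = (M − 10·p_2)/p_2.
At the given prices: x_1* = 10·1/5 = 2, and x_2* = 106.

x_1* = 2, x_2* = 106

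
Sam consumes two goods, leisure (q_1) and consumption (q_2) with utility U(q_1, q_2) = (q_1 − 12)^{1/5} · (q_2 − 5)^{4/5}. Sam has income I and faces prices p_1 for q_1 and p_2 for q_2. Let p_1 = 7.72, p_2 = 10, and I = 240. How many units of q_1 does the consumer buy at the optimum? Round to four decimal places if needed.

q_1* = 14.5223

After buying the subsistence bundle (12, 5), a share 0.2 of the remaining income goes to q_1: q_1* = 12 + 0.2·(I − 12p_1 − 5p_2)/p_1.
Discretionary income = 240 − 12·7.72 − 5·10 = 97.36; q_1* = 12 + 0.2·97.36/7.72 = 14.5223.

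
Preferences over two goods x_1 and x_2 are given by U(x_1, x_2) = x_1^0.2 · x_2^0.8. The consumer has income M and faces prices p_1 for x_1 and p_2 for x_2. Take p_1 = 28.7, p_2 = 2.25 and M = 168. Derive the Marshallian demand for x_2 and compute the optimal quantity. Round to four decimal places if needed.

x_2* = 59.7333

MU_x_1/MU_x_2 = (0.2·x_2)/(0.8·x_1); tangency sets this equal to p_1/p_2.
So 0.2·p_2·x_2 = 0.8·p_1·x_1; combined with the budget, a share 0.2 of income goes to x_1.
Demand: x_1*(p_1,p_2,M) = 0.2·M/p_1 and x_2* = 0.8·M/p_2.
At p_1=28.7, p_2=2.25, M=168: x_2* = 0.8·168/2.25 = 59.7333.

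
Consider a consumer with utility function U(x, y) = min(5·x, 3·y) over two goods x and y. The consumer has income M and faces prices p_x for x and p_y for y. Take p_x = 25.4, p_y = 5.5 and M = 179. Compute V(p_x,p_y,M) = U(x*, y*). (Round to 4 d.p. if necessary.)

V = 25.892

With perfect complements, no substitution: consume in ratio x:y = 3:5.
Budget: p_x·x + p_y·(5/3)·x = M, so (3·p_x + 5·p_y)·x = 3·M.
Demand: x*(p_x,p_y,M) = 3·M/(3·p_x + 5·p_y), y* = 5·M/(3·p_x + 5·p_y).
Here 3·25.4 + 5·5.5 = 103.7, giving x* = 5.1784 and y* = 8.6307.
Utility at the optimum: U(5.1784, 8.6307) = 25.892.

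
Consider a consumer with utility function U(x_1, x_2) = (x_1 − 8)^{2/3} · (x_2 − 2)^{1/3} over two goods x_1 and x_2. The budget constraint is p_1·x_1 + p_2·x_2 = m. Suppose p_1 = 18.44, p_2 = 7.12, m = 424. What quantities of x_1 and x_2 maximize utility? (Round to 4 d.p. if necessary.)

x_1* = 17.4808, x_2* = 14.2772

Discretionary income = 424 − 8·18.44 − 2·7.12 = 262.24; x_1* = 8 + 2/3·262.24/18.44 = 17.4808; x_2* = 2 + 1/3·262.24/7.12 = 14.2772.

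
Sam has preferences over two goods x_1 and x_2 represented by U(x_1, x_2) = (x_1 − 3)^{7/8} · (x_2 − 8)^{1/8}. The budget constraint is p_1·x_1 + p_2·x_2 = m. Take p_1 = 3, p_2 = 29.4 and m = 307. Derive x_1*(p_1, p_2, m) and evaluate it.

x_1* = 21.3167

Substituting into the budget: x_1* = 3 + 0.875·(m − 3·p_1 − 8·p_2)/p_1, and x_2* = 8 + 0.125·(…)/p_2.
Discretionary income = 307 − 3·3 − 8·29.4 = 62.8; x_1* = 3 + 0.875·62.8/3 = 21.3167.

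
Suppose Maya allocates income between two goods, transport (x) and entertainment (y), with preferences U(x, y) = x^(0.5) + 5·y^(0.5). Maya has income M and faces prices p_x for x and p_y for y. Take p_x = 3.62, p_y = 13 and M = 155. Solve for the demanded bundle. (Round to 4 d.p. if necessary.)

x* = 5.3781, y* = 10.4255

MRS = MU_x/MU_y = (1/5)·(y/x)^(0.5). Set equal to p_x/p_y.
Hence y/x = (5·p_x/p_y)^(1/(0.5)), i.e. raised to the 2 power.
Substitute y = (y/x)·x into the budget: x* = M/(p_x + p_y·(y/x)).
Numerically y/x = 1.938521, so x* = 155/(3.62 + 13·1.938521) = 5.3781 and y* = 1.938521·5.3781 = 10.4255.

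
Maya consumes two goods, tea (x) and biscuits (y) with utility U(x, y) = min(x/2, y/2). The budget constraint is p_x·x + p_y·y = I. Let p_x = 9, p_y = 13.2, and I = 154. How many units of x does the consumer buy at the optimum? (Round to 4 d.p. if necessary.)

Leontief preferences: the optimum is at the kink where x/2 = y/2, i.e. y = x.
Budget: p_x·x + p_y·x = I, so (2·p_x + 2·p_y)·x = 2·I.
Demand: x*(p_x,p_y,I) = 2·I/(2·p_x + 2·p_y), y* = 2·I/(2·p_x + 2·p_y).
Here 2·9 + 2·13.2 = 44.4, giving x* = 6.9369.

x* = 6.9369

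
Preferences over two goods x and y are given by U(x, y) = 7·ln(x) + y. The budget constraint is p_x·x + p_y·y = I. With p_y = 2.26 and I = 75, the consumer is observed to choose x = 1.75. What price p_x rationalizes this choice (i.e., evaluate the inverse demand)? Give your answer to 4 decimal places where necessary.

p_x = 9.04

MU_x = 7/x, MU_y = 1. Tangency: 7/x = p_x/p_y.
So x*(p_x,p_y) = 7·p_y/p_x, independent of income; and y* = (I − 7·p_y)/p_y.
Set x* = 1.75 in the demand function and solve for p_x: p_x = 9.04.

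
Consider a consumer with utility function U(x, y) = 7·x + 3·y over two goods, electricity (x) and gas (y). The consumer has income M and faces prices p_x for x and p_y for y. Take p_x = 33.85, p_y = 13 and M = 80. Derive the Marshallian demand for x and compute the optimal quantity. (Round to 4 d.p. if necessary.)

Perfect substitutes: compare marginal utility per dollar. 7/p_x vs 3/p_y → 0.2068 vs 0.2308.
y gives more utility per dollar, so spend all income on y: y* = M/p_y, x* = 0.
Numerically: x* = 0, y* = 6.1538.

x* = 0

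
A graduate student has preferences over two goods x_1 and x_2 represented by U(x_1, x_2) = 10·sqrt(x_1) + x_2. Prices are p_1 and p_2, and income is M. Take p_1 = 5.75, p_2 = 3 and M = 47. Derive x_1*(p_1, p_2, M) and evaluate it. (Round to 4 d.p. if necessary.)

x_1* = 6.8053

Utility is quasi-linear in x_2; the FOC for x_1 is 5/√x_1 = p_1/p_2.
Solve: √x_1 = 5·p_2/p_1, so x_1*(p_1,p_2) = (5·p_2/p_1)², and x_2* = (M − p_1·x_1*)/p_2.
Plugging in: x_1* = (5·3/5.75)² = 6.8053.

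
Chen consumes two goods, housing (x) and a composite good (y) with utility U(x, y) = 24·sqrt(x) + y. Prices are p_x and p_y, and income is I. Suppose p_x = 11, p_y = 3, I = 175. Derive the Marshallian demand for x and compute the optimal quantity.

x* = 10.7107

MU_x = 12/√x, MU_y = 1. Tangency: 12/√x = p_x/p_y.
Thus x* = (12·p_y/p_x)² — independent of I — with the rest of income spent on y.
Plugging in: x* = (12·3/11)² = 10.7107.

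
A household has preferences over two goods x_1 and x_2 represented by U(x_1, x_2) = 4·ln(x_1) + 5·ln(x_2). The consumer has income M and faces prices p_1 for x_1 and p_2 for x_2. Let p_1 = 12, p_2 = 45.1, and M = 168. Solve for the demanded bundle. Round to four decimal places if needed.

The MRS is (4/5)·x_2/x_1. Set MRS = p_1/p_2.
So 4·p_2·x_2 = 5·p_1·x_1; combined with the budget, a share 4/9 of income goes to x_1.
Demand: x_1*(p_1,p_2,M) = 4/9·M/p_1 and x_2* = 5/9·M/p_2.
At p_1=12, p_2=45.1, M=168: x_1* = 4/9·168/12 = 6.2222, x_2* = 2.0695.

x_1* = 6.2222, x_2* = 2.0695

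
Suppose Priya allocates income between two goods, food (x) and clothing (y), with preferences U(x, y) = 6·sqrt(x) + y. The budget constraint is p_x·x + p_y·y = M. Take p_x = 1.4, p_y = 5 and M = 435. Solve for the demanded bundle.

Solve: √x = 3·p_y/p_x, so x*(p_x,p_y) = (3·p_y/p_x)², and y* = (M − p_x·x*)/p_y.
Plugging in: x* = (3·5/1.4)² = 114.7959, y* = 54.8571.

x* = 114.7959, y* = 54.8571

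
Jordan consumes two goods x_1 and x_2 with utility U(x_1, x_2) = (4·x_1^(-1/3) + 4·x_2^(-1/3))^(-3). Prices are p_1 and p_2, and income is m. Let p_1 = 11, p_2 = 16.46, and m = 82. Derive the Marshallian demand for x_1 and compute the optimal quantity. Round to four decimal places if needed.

x_1* = 3.5397

From the CES first-order condition, (x_2/x_1)^(4/3) = p_1/p_2.
Hence x_2/x_1 = (p_1/p_2)^(1/(4/3)), i.e. raised to the 0.75 power.
With the ratio pinned down, the budget gives x_1* = m/(p_1 + p_2·(x_2/x_1)) and x_2* = (x_2/x_1)·x_1*.
Numerically x_2/x_1 = 0.739132, so x_1* = 82/(11 + 16.46·0.739132) = 3.5397.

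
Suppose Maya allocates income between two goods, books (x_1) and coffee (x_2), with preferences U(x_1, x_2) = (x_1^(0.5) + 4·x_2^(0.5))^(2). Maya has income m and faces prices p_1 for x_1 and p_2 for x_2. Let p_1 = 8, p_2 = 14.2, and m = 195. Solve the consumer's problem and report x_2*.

x_2* = 12.3611

MRS = MU_x_1/MU_x_2 = (1/4)·(x_2/x_1)^(0.5). Set equal to p_1/p_2.
Hence x_2/x_1 = (4·p_1/p_2)^(1/(0.5)), i.e. raised to the 2 power.
Substitute x_2 = (x_2/x_1)·x_1 into the budget: x_1* = m/(p_1 + p_2·(x_2/x_1)).
Numerically x_2/x_1 = 5.078357, so x_1* = 195/(8 + 14.2·5.078357) = 2.4341 and x_2* = 5.078357·2.4341 = 12.3611.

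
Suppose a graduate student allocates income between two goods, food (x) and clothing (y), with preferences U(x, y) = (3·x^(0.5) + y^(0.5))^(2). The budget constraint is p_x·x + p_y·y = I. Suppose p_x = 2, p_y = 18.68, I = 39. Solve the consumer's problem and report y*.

MRS = MU_x/MU_y = 3·(y/x)^(0.5). Set equal to p_x/p_y.
Hence y/x = ((1/3)·p_x/p_y)^(1/(0.5)), i.e. raised to the 2 power.
Substitute y = (y/x)·x into the budget: x* = I/(p_x + p_y·(y/x)).
Numerically y/x = 0.001274, so x* = 39/(2 + 18.68·0.001274) = 19.2708 and y* = 0.001274·19.2708 = 0.0245.

y* = 0.0245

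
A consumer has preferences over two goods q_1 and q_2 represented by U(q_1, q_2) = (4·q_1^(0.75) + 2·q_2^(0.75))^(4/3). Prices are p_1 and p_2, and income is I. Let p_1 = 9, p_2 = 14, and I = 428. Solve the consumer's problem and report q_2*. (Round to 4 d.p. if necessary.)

MU_q_1 ∝ 4·q_1^(-0.25), MU_q_2 ∝ 2·q_2^(-0.25), so MRS = 2·(q_2/q_1)^(0.25) = p_1/p_2.
Hence q_2/q_1 = ((1/2)·p_1/p_2)^(1/(0.25)), i.e. raised to the 4 power.
Substitute q_2 = (q_2/q_1)·q_1 into the budget: q_1* = I/(p_1 + p_2·(q_2/q_1)).
Numerically q_2/q_1 = 0.010674, so q_1* = 428/(9 + 14·0.010674) = 46.7788 and q_2* = 0.010674·46.7788 = 0.4993.

q_2* = 0.4993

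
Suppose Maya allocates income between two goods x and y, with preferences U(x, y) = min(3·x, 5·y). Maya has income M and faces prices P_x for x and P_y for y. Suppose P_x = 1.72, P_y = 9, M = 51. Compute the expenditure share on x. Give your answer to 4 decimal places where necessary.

With perfect complements, no substitution: consume in ratio x:y = 5:3.
Budget: P_x·x + P_y·(3/5)·x = M, so (5·P_x + 3·P_y)·x = 5·M.
Demand: x*(P_x,P_y,M) = 5·M/(5·P_x + 3·P_y), y* = 3·M/(5·P_x + 3·P_y).
Here 5·1.72 + 3·9 = 35.6, giving x* = 7.1629 and y* = 4.2978.
Expenditure on x: 1.72·7.1629 = 12.3202; share = 0.2416.

share on x = 0.2416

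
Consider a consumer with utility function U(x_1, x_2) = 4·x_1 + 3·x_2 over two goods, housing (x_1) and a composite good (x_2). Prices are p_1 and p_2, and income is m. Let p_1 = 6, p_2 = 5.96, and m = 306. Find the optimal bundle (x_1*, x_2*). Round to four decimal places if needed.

Linear utility — the consumer picks whichever good has higher MU/price: 4/6 = 0.6667 vs 3/5.96 = 0.5034.
x_1 gives more utility per dollar, so spend all income on x_1: x_1* = m/p_1, x_2* = 0.
Numerically: x_1* = 51, x_2* = 0.

x_1* = 51, x_2* = 0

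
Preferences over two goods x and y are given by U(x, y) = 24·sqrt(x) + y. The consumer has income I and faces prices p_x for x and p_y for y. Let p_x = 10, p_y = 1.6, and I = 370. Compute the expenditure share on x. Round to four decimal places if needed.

Utility is quasi-linear in y; the FOC for x is 12/√x = p_x/p_y.
Solve: √x = 12·p_y/p_x, so x*(p_x,p_y) = (12·p_y/p_x)², and y* = (I − p_x·x*)/p_y.
Plugging in: x* = (12·1.6/10)² = 3.6864, y* = 208.21.
Expenditure on x: 10·3.6864 = 36.864; share = 0.0996.

share on x = 0.0996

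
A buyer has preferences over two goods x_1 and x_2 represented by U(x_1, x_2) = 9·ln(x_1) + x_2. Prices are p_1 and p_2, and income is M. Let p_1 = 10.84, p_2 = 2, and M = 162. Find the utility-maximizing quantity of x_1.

x_1* = 1.6605

Set MRS = p_1/p_2: (9/x_1)/1 = p_1/p_2.
So x_1*(p_1,p_2) = 9·p_2/p_1, independent of income; and x_2* = (M − 9·p_2)/p_2.
At the given prices: x_1* = 9·2/10.84 = 1.6605.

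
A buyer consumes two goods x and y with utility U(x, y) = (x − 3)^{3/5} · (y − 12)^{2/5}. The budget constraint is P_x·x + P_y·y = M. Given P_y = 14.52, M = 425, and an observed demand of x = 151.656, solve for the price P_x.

Let x' = x−3, y' = y−12. MRS = (3/2)·y'/x' = P_x/P_y.
Substituting into the budget: x* = 3 + 0.6·(M − 3·P_x − 12·P_y)/P_x, and y* = 12 + 0.4·(…)/P_y.
Set x* = 151.656 in the demand function and solve for P_x: P_x = 1.

P_x = 1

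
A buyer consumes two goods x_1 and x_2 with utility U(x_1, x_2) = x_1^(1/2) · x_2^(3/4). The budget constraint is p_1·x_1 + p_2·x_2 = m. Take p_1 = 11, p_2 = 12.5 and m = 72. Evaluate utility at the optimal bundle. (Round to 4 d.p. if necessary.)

V = 4.1014

The MRS is (2/3)·x_2/x_1. Set MRS = p_1/p_2.
Rearranging, p_2·x_2 = (3/2)·p_1·x_1. Substituting into the budget gives p_1·x_1·(1 + (3/2)) = m.
Demand: x_1*(p_1,p_2,m) = 0.4·m/p_1 and x_2* = 0.6·m/p_2.
At p_1=11, p_2=12.5, m=72: x_1* = 0.4·72/11 = 2.6182, x_2* = 3.456.
Utility at the optimum: U(2.6182, 3.456) = 4.1014.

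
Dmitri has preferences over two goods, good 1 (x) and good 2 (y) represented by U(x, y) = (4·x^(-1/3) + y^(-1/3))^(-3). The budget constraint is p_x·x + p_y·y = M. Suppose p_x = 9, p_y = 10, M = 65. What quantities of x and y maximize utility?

x* = 5.2988, y* = 1.7311

MRS = MU_x/MU_y = 4·(y/x)^(4/3). Set equal to p_x/p_y.
Hence y/x = ((1/4)·p_x/p_y)^(1/(4/3)), i.e. raised to the 0.75 power.
Substitute y = (y/x)·x into the budget: x* = M/(p_x + p_y·(y/x)).
Numerically y/x = 0.326691, so x* = 65/(9 + 10·0.326691) = 5.2988 and y* = 0.326691·5.2988 = 1.7311.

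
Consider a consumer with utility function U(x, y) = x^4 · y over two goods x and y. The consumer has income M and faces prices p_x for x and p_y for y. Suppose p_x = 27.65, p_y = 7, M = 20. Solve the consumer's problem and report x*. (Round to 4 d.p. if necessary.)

x* = 0.5787

The MRS is 4·y/x. Set MRS = p_x/p_y.
Rearranging, p_y·y = (1/4)·p_x·x. Substituting into the budget gives p_x·x·(1 + (1/4)) = M.
Demand: x*(p_x,p_y,M) = 0.8·M/p_x and y* = 0.2·M/p_y.
At p_x=27.65, p_y=7, M=20: x* = 0.8·20/27.65 = 0.5787.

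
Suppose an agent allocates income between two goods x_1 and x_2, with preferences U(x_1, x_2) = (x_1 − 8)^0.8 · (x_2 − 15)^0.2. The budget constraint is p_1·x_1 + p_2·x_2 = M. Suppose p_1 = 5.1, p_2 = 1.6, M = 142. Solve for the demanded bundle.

x_1* = 20.1098, x_2* = 24.65

Let x_1' = x_1−8, x_2' = x_2−15. MRS = 4·x_2'/x_1' = p_1/p_2.
After buying the subsistence bundle (8, 15), a share 0.8 of the remaining income goes to x_1: x_1* = 8 + 0.8·(M − 8p_1 − 15p_2)/p_1.
Discretionary income = 142 − 8·5.1 − 15·1.6 = 77.2; x_1* = 8 + 0.8·77.2/5.1 = 20.1098; x_2* = 15 + 0.2·77.2/1.6 = 24.65.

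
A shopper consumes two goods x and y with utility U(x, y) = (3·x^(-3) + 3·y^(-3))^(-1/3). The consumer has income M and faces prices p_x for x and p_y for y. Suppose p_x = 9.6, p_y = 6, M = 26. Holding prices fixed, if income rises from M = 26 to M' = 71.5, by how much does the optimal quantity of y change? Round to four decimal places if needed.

Δy* = 3.1302

MRS = MU_x/MU_y = (y/x)^(4). Set equal to p_x/p_y.
Hence y/x = (p_x/p_y)^(1/(4)), i.e. raised to the 0.25 power.
Substitute y = (y/x)·x into the budget: x* = M/(p_x + p_y·(y/x)).
Numerically y/x = 1.124683, so x* = 26/(9.6 + 6·1.124683) = 1.5904 and y* = 1.124683·1.5904 = 1.7887.
At M' = 71.5: y* = 4.9189. Change: 4.9189 − 1.7887 = 3.1302.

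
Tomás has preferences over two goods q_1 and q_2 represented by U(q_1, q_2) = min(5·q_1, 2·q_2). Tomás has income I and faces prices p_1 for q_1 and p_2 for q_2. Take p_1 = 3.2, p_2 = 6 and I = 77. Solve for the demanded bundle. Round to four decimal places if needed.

q_1* = 4.2308, q_2* = 10.5769

Demand: q_1*(p_1,p_2,I) = 2·I/(2·p_1 + 5·p_2), q_2* = 5·I/(2·p_1 + 5·p_2).
Here 2·3.2 + 5·6 = 36.4, giving q_1* = 4.2308 and q_2* = 10.5769.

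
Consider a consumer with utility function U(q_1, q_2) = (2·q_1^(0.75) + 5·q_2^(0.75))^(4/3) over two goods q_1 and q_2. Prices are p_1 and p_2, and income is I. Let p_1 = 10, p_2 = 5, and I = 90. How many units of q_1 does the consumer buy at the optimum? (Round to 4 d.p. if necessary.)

q_1* = 0.0287

With the ratio pinned down, the budget gives q_1* = I/(p_1 + p_2·(q_2/q_1)) and q_2* = (q_2/q_1)·q_1*.
Numerically q_2/q_1 = 625, so q_1* = 90/(10 + 5·625) = 0.0287.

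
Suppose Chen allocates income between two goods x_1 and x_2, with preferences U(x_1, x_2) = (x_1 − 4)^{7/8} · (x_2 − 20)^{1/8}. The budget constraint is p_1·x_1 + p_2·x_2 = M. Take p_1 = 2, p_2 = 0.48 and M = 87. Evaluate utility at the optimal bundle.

V = 28.456

Let x_1' = x_1−4, x_2' = x_2−20. MRS = 7·x_2'/x_1' = p_1/p_2.
After buying the subsistence bundle (4, 20), a share 0.875 of the remaining income goes to x_1: x_1* = 4 + 0.875·(M − 4p_1 − 20p_2)/p_1.
Discretionary income = 87 − 4·2 − 20·0.48 = 69.4; x_1* = 4 + 0.875·69.4/2 = 34.3625; x_2* = 20 + 0.125·69.4/0.48 = 38.0729.
Utility at the optimum: U(34.3625, 38.0729) = 28.456.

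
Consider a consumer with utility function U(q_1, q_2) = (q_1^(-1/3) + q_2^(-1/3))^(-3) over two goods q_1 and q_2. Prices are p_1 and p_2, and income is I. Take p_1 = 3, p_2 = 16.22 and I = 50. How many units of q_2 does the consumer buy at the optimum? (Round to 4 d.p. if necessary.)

q_2* = 1.8617

MU_q_1 ∝ q_1^(-4/3), MU_q_2 ∝ q_2^(-4/3), so MRS = (q_2/q_1)^(4/3) = p_1/p_2.
Solve for the ratio: q_2/q_1 = [p_1/p_2]^(0.75).
With the ratio pinned down, the budget gives q_1* = I/(p_1 + p_2·(q_2/q_1)) and q_2* = (q_2/q_1)·q_1*.
Numerically q_2/q_1 = 0.282035, so q_1* = 50/(3 + 16.22·0.282035) = 6.601 and q_2* = 0.282035·6.601 = 1.8617.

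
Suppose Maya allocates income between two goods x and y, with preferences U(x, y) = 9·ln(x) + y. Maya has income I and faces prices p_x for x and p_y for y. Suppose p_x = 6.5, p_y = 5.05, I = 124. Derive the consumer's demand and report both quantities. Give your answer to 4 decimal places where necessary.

Set MRS = p_x/p_y: (9/x)/1 = p_x/p_y.
So x*(p_x,p_y) = 9·p_y/p_x, independent of income; and y* = (I − 9·p_y)/p_y.
At the given prices: x* = 9·5.05/6.5 = 6.9923, and y* = 15.5545.

x* = 6.9923, y* = 15.5545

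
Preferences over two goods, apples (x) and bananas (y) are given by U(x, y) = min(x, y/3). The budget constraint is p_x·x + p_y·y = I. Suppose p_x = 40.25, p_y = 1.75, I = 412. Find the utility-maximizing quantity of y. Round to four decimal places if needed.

Leontief preferences: the optimum is at the kink where x/1 = y/3, i.e. y = 3·x.
Budget: p_x·x + p_y·3·x = I, so (p_x + 3·p_y)·x = I.
Demand: x*(p_x,p_y,I) = I/(p_x + 3·p_y), y* = 3·I/(p_x + 3·p_y).
Here 40.25 + 3·1.75 = 45.5, giving y* = 27.1648.

y* = 27.1648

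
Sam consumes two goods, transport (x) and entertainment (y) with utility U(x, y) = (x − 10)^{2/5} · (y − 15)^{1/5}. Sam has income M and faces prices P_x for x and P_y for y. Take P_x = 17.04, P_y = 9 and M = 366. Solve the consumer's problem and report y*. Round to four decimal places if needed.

y* = 17.2444

Discretionary income = 366 − 10·17.04 − 15·9 = 60.6; y* = 15 + 1/3·60.6/9 = 17.2444.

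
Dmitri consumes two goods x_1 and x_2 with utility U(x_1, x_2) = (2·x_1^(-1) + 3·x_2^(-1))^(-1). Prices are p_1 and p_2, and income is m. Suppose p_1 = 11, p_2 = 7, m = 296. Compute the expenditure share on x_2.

share on x_2 = 0.4942

From the CES first-order condition, (2/3)·(x_2/x_1)^(2) = p_1/p_2.
Solve for the ratio: x_2/x_1 = [(3/2)·p_1/p_2]^(0.5).
Substitute x_2 = (x_2/x_1)·x_1 into the budget: x_1* = m/(p_1 + p_2·(x_2/x_1)).
Numerically x_2/x_1 = 1.535299, so x_1* = 296/(11 + 7·1.535299) = 13.611 and x_2* = 1.535299·13.611 = 20.897.
Expenditure on x_2: 7·20.897 = 146.2788; share = 0.4942.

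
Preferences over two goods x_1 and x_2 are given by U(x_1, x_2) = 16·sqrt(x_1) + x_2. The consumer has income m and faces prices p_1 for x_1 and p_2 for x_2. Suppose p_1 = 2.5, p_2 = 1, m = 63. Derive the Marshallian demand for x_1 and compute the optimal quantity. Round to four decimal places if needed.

x_1* = 10.24

Set MRS = p_1/p_2: 8·x_1^(−1/2) = p_1/p_2.
Solve: √x_1 = 8·p_2/p_1, so x_1*(p_1,p_2) = (8·p_2/p_1)², and x_2* = (m − p_1·x_1*)/p_2.
Plugging in: x_1* = (8·1/2.5)² = 10.24.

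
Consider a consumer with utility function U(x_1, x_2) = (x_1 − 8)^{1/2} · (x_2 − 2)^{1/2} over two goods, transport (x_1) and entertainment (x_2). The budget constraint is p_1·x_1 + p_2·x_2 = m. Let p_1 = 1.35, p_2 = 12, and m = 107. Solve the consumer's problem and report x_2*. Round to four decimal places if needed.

This is Cobb-Douglas in (x_1−8, x_2−2): tangency gives 0.5·p_2·(x_2−2) = 0.5·p_1·(x_1−8).
Substituting into the budget: x_1* = 8 + 0.5·(m − 8·p_1 − 2·p_2)/p_1, and x_2* = 2 + 0.5·(…)/p_2.
Discretionary income = 107 − 8·1.35 − 2·12 = 72.2; x_2* = 2 + 0.5·72.2/12 = 5.0083.

x_2* = 5.0083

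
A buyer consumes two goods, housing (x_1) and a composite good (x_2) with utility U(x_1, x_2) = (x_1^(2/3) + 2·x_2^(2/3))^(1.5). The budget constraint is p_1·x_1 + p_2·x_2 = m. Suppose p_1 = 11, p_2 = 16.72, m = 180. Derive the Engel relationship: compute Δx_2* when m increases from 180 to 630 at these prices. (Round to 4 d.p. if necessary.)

From the CES first-order condition, (1/2)·(x_2/x_1)^(1/3) = p_1/p_2.
Hence x_2/x_1 = (2·p_1/p_2)^(1/(1/3)), i.e. raised to the 3 power.
With the ratio pinned down, the budget gives x_1* = m/(p_1 + p_2·(x_2/x_1)) and x_2* = (x_2/x_1)·x_1*.
Numerically x_2/x_1 = 2.278029, so x_1* = 180/(11 + 16.72·2.278029) = 3.6668 and x_2* = 2.278029·3.6668 = 8.3532.
At m' = 630: x_2* = 29.2361. Change: 29.2361 − 8.3532 = 20.8829.

Δx_2* = 20.8829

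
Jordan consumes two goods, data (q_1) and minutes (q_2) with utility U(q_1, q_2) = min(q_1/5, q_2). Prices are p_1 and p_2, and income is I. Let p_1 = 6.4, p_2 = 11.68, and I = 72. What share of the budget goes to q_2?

Leontief preferences: the optimum is at the kink where q_1/5 = q_2/1, i.e. q_2 = (1/5)·q_1.
Budget: p_1·q_1 + p_2·(1/5)·q_1 = I, so (5·p_1 + p_2)·q_1 = 5·I.
Demand: q_1*(p_1,p_2,I) = 5·I/(5·p_1 + p_2), q_2* = I/(5·p_1 + p_2).
Here 5·6.4 + 11.68 = 43.68, giving q_1* = 8.2418 and q_2* = 1.6484.
Expenditure on q_2: 11.68·1.6484 = 19.2527; share = 0.2674.

share on q_2 = 0.2674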